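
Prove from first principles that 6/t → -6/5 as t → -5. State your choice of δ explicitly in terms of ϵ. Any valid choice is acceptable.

δ = min(5/2, (25/12)ϵ)

Let ϵ > 0 be given. We seek δ > 0 such that 0 < |t + 5| < δ implies |6/t + 6/5| < ϵ.
|6/t + 6/5| = 6·|-5 − t|/(5·|t|) = 6|t + 5|/(5|t|).
Require δ ≤ 5/2 so that |t| > 5 − 5/2 = 5/2, hence 5|t| > 25/2.
Then |6/t + 6/5| < 6|t + 5|/(25/2), which is < ϵ when |t + 5| < (25/12)ϵ.
Take δ = min(5/2, (25/12)ϵ). Then 0 < |t + 5| < δ gives both |t + 5| < 5/2 and |t + 5| < (25/12)ϵ, so |6/t + 6/5| < ϵ.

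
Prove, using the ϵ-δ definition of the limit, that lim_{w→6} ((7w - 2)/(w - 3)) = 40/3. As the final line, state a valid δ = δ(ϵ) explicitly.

Let ϵ > 0. We want δ > 0 with 0 < |w − 6| < δ ⇒ |(7w - 2)/(w - 3) − (40/3)| < ϵ.
Combining over a common denominator, (7w - 2)/(w - 3) − (40/3) = [(7w - 2)·3 − 40·(w - 3)] / [3·(w - 3)] = -19(w − 6) / (3(w - 3)).
So |(7w - 2)/(w - 3) − (40/3)| = 19|w − 6| / (3·|w − 3|).
Restrict δ ≤ 3/2. Then |w − 6| < 3/2 gives |w − 3| = |(w − 6) + 3| ≥ 3 − 3/2 = 3/2.
Hence |(7w - 2)/(w - 3) − (40/3)| < 19|w − 6|/(3·(3/2)) = (38/9)|w − 6|, which is < ϵ once |w − 6| < (9/38)ϵ.
Take δ = min(3/2, (9/38)ϵ). Then 0 < |w − 6| < δ forces both bounds, so |(7w - 2)/(w - 3) − (40/3)| < ϵ.

δ = min(3/2, (9/38)ϵ)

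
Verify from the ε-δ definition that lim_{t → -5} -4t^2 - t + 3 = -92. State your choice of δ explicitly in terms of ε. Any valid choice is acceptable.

Let ε > 0. We want δ > 0 such that 0 < |t + 5| < δ implies |(-4t^2 - t + 3) + 92| < ε.
(-4t^2 - t + 3) + 92 = -4t^2 - t + 95 = (t + 5)(-4t + 19).
So |(-4t^2 - t + 3) + 92| = |t + 5|·|-4t + 19|.
Require δ ≤ 2. Then |t + 5| < 2 gives |t| < 7, and by the triangle inequality |-4t + 19| ≤ 4·7 + 19 = 47.
Hence |(-4t^2 - t + 3) + 92| ≤ 47|t + 5| < ε provided |t + 5| < ε/47.
Take δ = min(2, ε/47). Then 0 < |t + 5| < δ gives both |t + 5| < 2 and |t + 5| < ε/47, so |(-4t^2 - t + 3) + 92| < ε.

δ = min(2, ε/47)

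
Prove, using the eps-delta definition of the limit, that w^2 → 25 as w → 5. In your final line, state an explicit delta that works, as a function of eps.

Let eps > 0 be given. We seek delta > 0 with 0 < |w − 5| < delta ⇒ |w^2 − 25| < eps.
Factor: w^2 − 25 = (w − 5)(w + 5), so |w^2 − 25| = |w − 5|·|w + 5|.
Restrict delta ≤ 1. Then |w − 5| < 1 gives |w| < 6, so by the triangle inequality |w + 5| ≤ 6 + 5 = 11.
Hence |w^2 − 25| ≤ 11|w − 5|, which is < eps once |w − 5| < eps/11.
Take delta = min(1, eps/11). If 0 < |w − 5| < delta then both bounds hold and |w^2 − 25| ≤ 11|w − 5| < 11·(eps/11) = eps.

delta = min(1, eps/11)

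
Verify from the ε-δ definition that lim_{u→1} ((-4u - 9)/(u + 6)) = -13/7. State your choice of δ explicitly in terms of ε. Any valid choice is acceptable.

Let ε > 0 be given. We want δ > 0 with 0 < |u − 1| < δ ⇒ |(-4u - 9)/(u + 6) + 13/7| < ε.
Combining over a common denominator, (-4u - 9)/(u + 6) + 13/7 = [(-4u - 9)·7 − (-13)·(u + 6)] / [7·(u + 6)] = -15(u − 1) / (7(u + 6)).
So |(-4u - 9)/(u + 6) + 13/7| = 15|u − 1| / (7·|u + 6|).
Restrict δ ≤ 7/2. Then |u − 1| < 7/2 gives |u + 6| = |(u − 1) + 7| ≥ 7 − 7/2 = 7/2.
Hence |(-4u - 9)/(u + 6) + 13/7| < 15|u − 1|/(7·(7/2)) = (30/49)|u − 1|, which is < ε once |u − 1| < (49/30)ε.
Take δ = min(7/2, (49/30)ε). Then 0 < |u − 1| < δ forces both bounds, so |(-4u - 9)/(u + 6) + 13/7| < ε.

δ = min(7/2, (49/30)ε)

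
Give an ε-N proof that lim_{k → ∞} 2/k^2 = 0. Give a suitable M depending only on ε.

Let ε > 0 be given. For k ≥ 1, |2/k^2 − 0| = 2/k^2.
2/k^2 < ε ⇔ k^2 > 2/ε ⇔ k > (2/ε)^{1/2}.
Take M = (2/ε)^{1/2}. Then k > M implies 2/k^2 < ε.

M = (2/ε)^{1/2}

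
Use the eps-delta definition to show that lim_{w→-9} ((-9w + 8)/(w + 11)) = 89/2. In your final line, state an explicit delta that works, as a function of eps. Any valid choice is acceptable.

delta = min(1, (2/107)eps)

Let eps > 0. We want delta > 0 with 0 < |w + 9| < delta ⇒ |(-9w + 8)/(w + 11) − (89/2)| < eps.
Combining over a common denominator, (-9w + 8)/(w + 11) − (89/2) = [(-9w + 8)·2 − 89·(w + 11)] / [2·(w + 11)] = -107(w + 9) / (2(w + 11)).
So |(-9w + 8)/(w + 11) − (89/2)| = 107|w + 9| / (2·|w + 11|).
Restrict delta ≤ 1. Then |w + 9| < 1 gives |w + 11| = |(w + 9) + 2| ≥ 2 − 1 = 1.
Hence |(-9w + 8)/(w + 11) − (89/2)| < 107|w + 9|/(2·1) = (107/2)|w + 9|, which is < eps once |w + 9| < (2/107)eps.
Take delta = min(1, (2/107)eps). Then 0 < |w + 9| < delta forces both bounds, so |(-9w + 8)/(w + 11) − (89/2)| < eps.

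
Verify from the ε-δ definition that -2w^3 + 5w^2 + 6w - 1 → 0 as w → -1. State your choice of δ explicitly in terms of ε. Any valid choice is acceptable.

Suppose ε > 0. We want δ > 0 such that 0 < |w + 1| < δ implies |(-2w^3 + 5w^2 + 6w - 1)| < ε.
(-2w^3 + 5w^2 + 6w - 1) = -2w^3 + 5w^2 + 6w - 1 = (w + 1)(-2w^2 + 7w - 1).
So |(-2w^3 + 5w^2 + 6w - 1)| = |w + 1|·|-2w^2 + 7w - 1|.
Assume first that |w + 1| < 1, so |w| < 2. Then |-2w^2 + 7w - 1| ≤ 2·2^2 + 7·2 + 1 = 23.
Hence |(-2w^3 + 5w^2 + 6w - 1)| ≤ 23|w + 1| < ε provided |w + 1| < ε/23.
Take δ = min(1, ε/23). Then 0 < |w + 1| < δ gives both |w + 1| < 1 and |w + 1| < ε/23, so |(-2w^3 + 5w^2 + 6w - 1)| < ε.

δ = min(1, ε/23)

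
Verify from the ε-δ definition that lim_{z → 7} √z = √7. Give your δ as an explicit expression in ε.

Fix ε > 0. We want δ > 0 such that 0 < |z − 7| < δ implies |√z − √7| < ε.
Rationalise: √z − √7 = (z − 7)/(√z + √7), so |√z − √7| = |z − 7|/(√z + √7).
Restrict δ ≤ 7 so that |z − 7| < 7 forces z > 0, and then √z + √7 > √7.
Hence |√z − √7| < |z − 7|/√7, which is < ε once |z − 7| < √7·ε.
Take δ = min(7, √7·ε). If 0 < |z − 7| < δ then z > 0 and |√z − √7| < |z − 7|/√7 < ε.

δ = min(7, √7·ε)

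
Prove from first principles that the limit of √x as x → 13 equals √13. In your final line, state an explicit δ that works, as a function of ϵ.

δ = min(13, √13·ϵ)

Let ϵ > 0 be given. We want δ > 0 such that 0 < |x − 13| < δ implies |√x − √13| < ϵ.
Multiplying by the conjugate, |√x − √13| = |x − 13|/(√x + √13).
Restrict δ ≤ 13 so that |x − 13| < 13 forces x > 0, and then √x + √13 > √13.
Hence |√x − √13| < |x − 13|/√13, which is < ϵ once |x − 13| < √13·ϵ.
Take δ = min(13, √13·ϵ). If 0 < |x − 13| < δ then x > 0 and |√x − √13| < |x − 13|/√13 < ϵ.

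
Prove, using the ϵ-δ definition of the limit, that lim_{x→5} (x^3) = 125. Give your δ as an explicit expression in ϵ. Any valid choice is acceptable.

δ = min(1, ϵ/91)

Fix ϵ > 0. We seek δ > 0 with 0 < |x − 5| < δ ⇒ |x^3 − 125| < ϵ.
Factor: x^3 − 125 = (x − 5)(x^2 + 5x + 25), so |x^3 − 125| = |x − 5|·|x^2 + 5x + 25|.
Restrict δ ≤ 1. Then |x − 5| < 1 gives |x| < 6, so by the triangle inequality |x^2 + 5x + 25| ≤ 6^2 + 5·6 + 25 = 91.
Hence |x^3 − 125| ≤ 91|x − 5|, which is < ϵ once |x − 5| < ϵ/91.
Take δ = min(1, ϵ/91). If 0 < |x − 5| < δ then both bounds hold and |x^3 − 125| ≤ 91|x − 5| < 91·(ϵ/91) = ϵ.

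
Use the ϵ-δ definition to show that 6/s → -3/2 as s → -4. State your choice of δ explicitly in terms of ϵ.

δ = min(2, (4/3)ϵ)

Fix ϵ > 0. We seek δ > 0 such that 0 < |s + 4| < δ implies |6/s + 3/2| < ϵ.
|6/s + 3/2| = 6·|-4 − s|/(4·|s|) = 6|s + 4|/(4|s|).
Require δ ≤ 2 so that |s| > 4 − 2 = 2, hence 4|s| > 8.
Then |6/s + 3/2| < 6|s + 4|/8, which is < ϵ when |s + 4| < (4/3)ϵ.
Take δ = min(2, (4/3)ϵ). Then 0 < |s + 4| < δ gives both |s + 4| < 2 and |s + 4| < (4/3)ϵ, so |6/s + 3/2| < ϵ.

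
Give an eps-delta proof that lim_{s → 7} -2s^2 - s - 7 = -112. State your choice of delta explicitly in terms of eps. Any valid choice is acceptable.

Fix eps > 0. We want delta > 0 such that 0 < |s − 7| < delta implies |(-2s^2 - s - 7) + 112| < eps.
(-2s^2 - s - 7) + 112 = -2s^2 - s + 105 = (s − 7)(-2s - 15).
So |(-2s^2 - s - 7) + 112| = |s − 7|·|-2s - 15|.
Require delta ≤ 1. Then |s − 7| < 1 gives |s| < 8, and by the triangle inequality |-2s - 15| ≤ 2·8 + 15 = 31.
Hence |(-2s^2 - s - 7) + 112| ≤ 31|s − 7| < eps provided |s − 7| < eps/31.
Choosing delta = min(1, eps/31) ensures both conditions, hence |(-2s^2 - s - 7) + 112| < eps.

delta = min(1, eps/31)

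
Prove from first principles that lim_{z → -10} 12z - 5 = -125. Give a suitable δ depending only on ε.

Let ε > 0 be given. We need δ > 0 so that 0 < |z + 10| < δ implies |(12z - 5) + 125| < ε.
|(12z - 5) + 125| = |12z + 120| = 12|z + 10|.
So 12|z + 10| < ε exactly when |z + 10| < ε/12.
Choosing δ = ε/12 gives |(12z - 5) + 125| = 12|z + 10| < ε whenever |z + 10| < δ.

δ = ε/12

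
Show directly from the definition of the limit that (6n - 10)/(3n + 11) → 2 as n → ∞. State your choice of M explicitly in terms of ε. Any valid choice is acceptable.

Suppose ε > 0. For n ≥ 1, |(6n - 10)/(3n + 11) − 2| = |-96|/(3(3n + 11)) = 96/(3(3n + 11)).
Since 3n + 11 ≥ 3n for n ≥ 1, this is ≤ 96/(3·3n) = (32/3)/n.
So |(6n - 10)/(3n + 11) − 2| < ε whenever n > (32/3)/ε.
Take M = (32/3)/ε. If n > M then |(6n - 10)/(3n + 11) − 2| ≤ (32/3)/n < ε.

M = (32/3)/ε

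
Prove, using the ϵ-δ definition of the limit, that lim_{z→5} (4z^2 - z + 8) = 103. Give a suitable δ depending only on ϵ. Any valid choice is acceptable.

Let ϵ > 0. We want δ > 0 such that 0 < |z − 5| < δ implies |(4z^2 - z + 8) − 103| < ϵ.
(4z^2 - z + 8) − 103 = 4z^2 - z - 95 = (z − 5)(4z + 19).
So |(4z^2 - z + 8) − 103| = |z − 5|·|4z + 19|.
Require δ ≤ 1. Then |z − 5| < 1 gives |z| < 6, and by the triangle inequality |4z + 19| ≤ 4·6 + 19 = 43.
Hence |(4z^2 - z + 8) − 103| ≤ 43|z − 5| < ϵ provided |z − 5| < ϵ/43.
Choosing δ = min(1, ϵ/43) ensures both conditions, hence |(4z^2 - z + 8) − 103| < ϵ.

δ = min(1, ϵ/43)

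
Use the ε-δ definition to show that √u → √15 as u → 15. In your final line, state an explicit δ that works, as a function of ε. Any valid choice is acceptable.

Suppose ε > 0. We want δ > 0 such that 0 < |u − 15| < δ implies |√u − √15| < ε.
Rationalise: √u − √15 = (u − 15)/(√u + √15), so |√u − √15| = |u − 15|/(√u + √15).
Restrict δ ≤ 15 so that |u − 15| < 15 forces u > 0, and then √u + √15 > √15.
Hence |√u − √15| < |u − 15|/√15, which is < ε once |u − 15| < √15·ε.
Take δ = min(15, √15·ε). If 0 < |u − 15| < δ then u > 0 and |√u − √15| < |u − 15|/√15 < ε.

δ = min(15, √15·ε)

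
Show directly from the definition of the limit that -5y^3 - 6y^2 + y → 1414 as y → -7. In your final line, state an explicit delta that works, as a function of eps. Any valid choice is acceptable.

Let eps > 0. We want delta > 0 such that 0 < |y + 7| < delta implies |(-5y^3 - 6y^2 + y) − 1414| < eps.
(-5y^3 - 6y^2 + y) − 1414 = -5y^3 - 6y^2 + y - 1414 = (y + 7)(-5y^2 + 29y - 202).
So |(-5y^3 - 6y^2 + y) − 1414| = |y + 7|·|-5y^2 + 29y - 202|.
Require delta ≤ 1. Then |y + 7| < 1 gives |y| < 8, and by the triangle inequality |-5y^2 + 29y - 202| ≤ 5·8^2 + 29·8 + 202 = 754.
Hence |(-5y^3 - 6y^2 + y) − 1414| ≤ 754|y + 7| < eps provided |y + 7| < eps/754.
Take delta = min(1, eps/754). Then 0 < |y + 7| < delta gives both |y + 7| < 1 and |y + 7| < eps/754, so |(-5y^3 - 6y^2 + y) − 1414| < eps.

delta = min(1, eps/754)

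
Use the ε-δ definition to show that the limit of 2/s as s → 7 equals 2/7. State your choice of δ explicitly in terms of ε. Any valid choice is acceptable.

δ = min(7/2, (49/4)ε)

Let ε > 0 be given. We seek δ > 0 such that 0 < |s − 7| < δ implies |2/s − (2/7)| < ε.
|2/s − (2/7)| = 2·|7 − s|/(7·|s|) = 2|s − 7|/(7|s|).
Restrict δ ≤ 7/2. Then |s − 7| < 7/2 gives |s| > 7/2, so 7|s| > 49/2.
Then |2/s − (2/7)| < 2|s − 7|/(49/2), which is < ε when |s − 7| < (49/4)ε.
Take δ = min(7/2, (49/4)ε). Then 0 < |s − 7| < δ gives both |s − 7| < 7/2 and |s − 7| < (49/4)ε, so |2/s − (2/7)| < ε.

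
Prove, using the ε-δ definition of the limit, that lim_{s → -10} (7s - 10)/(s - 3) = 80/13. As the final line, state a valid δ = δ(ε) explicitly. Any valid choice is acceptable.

δ = min(13/2, (169/22)ε)

Fix ε > 0. We want δ > 0 with 0 < |s + 10| < δ ⇒ |(7s - 10)/(s - 3) − (80/13)| < ε.
Combining over a common denominator, (7s - 10)/(s - 3) − (80/13) = [(7s - 10)·(-13) − (-80)·(s - 3)] / [(-13)·(s - 3)] = -11(s + 10) / ((-13)(s - 3)).
So |(7s - 10)/(s - 3) − (80/13)| = 11|s + 10| / (13·|s − 3|).
Restrict δ ≤ 13/2. Then |s + 10| < 13/2 gives |s − 3| = |(s + 10) + (-13)| ≥ 13 − 13/2 = 13/2.
Hence |(7s - 10)/(s - 3) − (80/13)| < 11|s + 10|/(13·(13/2)) = (22/169)|s + 10|, which is < ε once |s + 10| < (169/22)ε.
Take δ = min(13/2, (169/22)ε). Then 0 < |s + 10| < δ forces both bounds, so |(7s - 10)/(s - 3) − (80/13)| < ε.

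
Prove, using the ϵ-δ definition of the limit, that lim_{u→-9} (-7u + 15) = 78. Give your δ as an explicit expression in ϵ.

Let ϵ > 0. We need δ > 0 so that 0 < |u + 9| < δ implies |(-7u + 15) − 78| < ϵ.
|(-7u + 15) − 78| = |-7u - 63| = 7|u + 9|.
Thus it suffices that |u + 9| < ϵ/7.
Take δ = ϵ/7. If 0 < |u + 9| < δ then |(-7u + 15) − 78| = 7|u + 9| < 7·(ϵ/7) = ϵ.

δ = ϵ/7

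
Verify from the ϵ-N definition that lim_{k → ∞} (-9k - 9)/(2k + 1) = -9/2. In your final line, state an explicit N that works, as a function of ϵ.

Fix ϵ > 0. For k ≥ 1, |(-9k - 9)/(2k + 1) + 9/2| = |-9|/(2(2k + 1)) = 9/(2(2k + 1)).
Since 2k + 1 ≥ 2k for k ≥ 1, this is ≤ 9/(2·2k) = (9/4)/k.
So |(-9k - 9)/(2k + 1) + 9/2| < ϵ whenever k > (9/4)/ϵ.
Take N = (9/4)/ϵ. If k > N then |(-9k - 9)/(2k + 1) + 9/2| ≤ (9/4)/k < ϵ.

N = (9/4)/ϵ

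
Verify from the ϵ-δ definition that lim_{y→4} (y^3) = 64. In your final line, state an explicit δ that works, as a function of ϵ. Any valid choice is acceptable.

Let ϵ > 0. We seek δ > 0 with 0 < |y − 4| < δ ⇒ |y^3 − 64| < ϵ.
Factor: y^3 − 64 = (y − 4)(y^2 + 4y + 16), so |y^3 − 64| = |y − 4|·|y^2 + 4y + 16|.
Impose δ ≤ 2 so that |y| < 6; then |y^2 + 4y + 16| ≤ 76.
Hence |y^3 − 64| ≤ 76|y − 4|, which is < ϵ once |y − 4| < ϵ/76.
Take δ = min(2, ϵ/76). If 0 < |y − 4| < δ then both bounds hold and |y^3 − 64| ≤ 76|y − 4| < 76·(ϵ/76) = ϵ.

δ = min(2, ϵ/76)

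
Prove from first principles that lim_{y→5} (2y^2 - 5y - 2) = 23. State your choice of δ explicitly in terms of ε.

δ = min(1, ε/17)

Let ε > 0 be given. We want δ > 0 such that 0 < |y − 5| < δ implies |(2y^2 - 5y - 2) − 23| < ε.
(2y^2 - 5y - 2) − 23 = 2y^2 - 5y - 25 = (y − 5)(2y + 5).
So |(2y^2 - 5y - 2) − 23| = |y − 5|·|2y + 5|.
Assume first that |y − 5| < 1, so |y| < 6. Then |2y + 5| ≤ 2·6 + 5 = 17.
Hence |(2y^2 - 5y - 2) − 23| ≤ 17|y − 5| < ε provided |y − 5| < ε/17.
Choosing δ = min(1, ε/17) ensures both conditions, hence |(2y^2 - 5y - 2) − 23| < ε.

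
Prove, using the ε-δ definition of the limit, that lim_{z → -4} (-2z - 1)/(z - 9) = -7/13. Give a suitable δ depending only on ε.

Suppose ε > 0. We want δ > 0 with 0 < |z + 4| < δ ⇒ |(-2z - 1)/(z - 9) + 7/13| < ε.
Combining over a common denominator, (-2z - 1)/(z - 9) + 7/13 = [(-2z - 1)·(-13) − 7·(z - 9)] / [(-13)·(z - 9)] = 19(z + 4) / ((-13)(z - 9)).
So |(-2z - 1)/(z - 9) + 7/13| = 19|z + 4| / (13·|z − 9|).
Restrict δ ≤ 13/2. Then |z + 4| < 13/2 gives |z − 9| = |(z + 4) + (-13)| ≥ 13 − 13/2 = 13/2.
Hence |(-2z - 1)/(z - 9) + 7/13| < 19|z + 4|/(13·(13/2)) = (38/169)|z + 4|, which is < ε once |z + 4| < (169/38)ε.
Take δ = min(13/2, (169/38)ε). Then 0 < |z + 4| < δ forces both bounds, so |(-2z - 1)/(z - 9) + 7/13| < ε.

δ = min(13/2, (169/38)ε)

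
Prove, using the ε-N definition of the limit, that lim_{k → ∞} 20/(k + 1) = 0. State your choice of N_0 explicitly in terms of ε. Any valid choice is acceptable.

N_0 = 20/ε

Let ε > 0. For k ≥ 1, |20/(k + 1) − 0| = 20/(k + 1) ≤ 20/k.
We need 20/k < ε, i.e. k > 20/ε.
Take N_0 = 20/ε. If k > N_0 then |20/(k + 1)| ≤ 20/k < ε.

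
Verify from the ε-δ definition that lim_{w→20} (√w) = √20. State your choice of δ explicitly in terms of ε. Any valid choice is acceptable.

δ = min(20, √20·ε)

Suppose ε > 0. We want δ > 0 such that 0 < |w − 20| < δ implies |√w − √20| < ε.
Multiplying by the conjugate, |√w − √20| = |w − 20|/(√w + √20).
Restrict δ ≤ 20 so that |w − 20| < 20 forces w > 0, and then √w + √20 > √20.
Hence |√w − √20| < |w − 20|/√20, which is < ε once |w − 20| < √20·ε.
Take δ = min(20, √20·ε). If 0 < |w − 20| < δ then w > 0 and |√w − √20| < |w − 20|/√20 < ε.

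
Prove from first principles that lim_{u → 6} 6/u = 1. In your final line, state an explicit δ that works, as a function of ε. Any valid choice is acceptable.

Suppose ε > 0. We seek δ > 0 such that 0 < |u − 6| < δ implies |6/u − 1| < ε.
|6/u − 1| = 6·|6 − u|/(6·|u|) = 6|u − 6|/(6|u|).
Restrict δ ≤ 3. Then |u − 6| < 3 gives |u| > 3, so 6|u| > 18.
Then |6/u − 1| < 6|u − 6|/18, which is < ε when |u − 6| < 3ε.
Take δ = min(3, 3ε). Then 0 < |u − 6| < δ gives both |u − 6| < 3 and |u − 6| < 3ε, so |6/u − 1| < ε.

δ = min(3, 3ε)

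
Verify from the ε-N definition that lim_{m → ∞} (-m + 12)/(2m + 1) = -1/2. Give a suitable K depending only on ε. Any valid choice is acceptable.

Let ε > 0 be given. For m ≥ 1, |(-m + 12)/(2m + 1) + 1/2| = |25|/(2(2m + 1)) = 25/(2(2m + 1)).
Since 2m + 1 ≥ 2m for m ≥ 1, this is ≤ 25/(2·2m) = (25/4)/m.
So |(-m + 12)/(2m + 1) + 1/2| < ε whenever m > (25/4)/ε.
Take K = (25/4)/ε. If m > K then |(-m + 12)/(2m + 1) + 1/2| ≤ (25/4)/m < ε.

K = (25/4)/ε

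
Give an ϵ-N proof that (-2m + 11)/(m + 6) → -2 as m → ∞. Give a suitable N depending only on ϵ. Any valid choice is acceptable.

Fix ϵ > 0. For m ≥ 1, |(-2m + 11)/(m + 6) + 2| = |23|/((m + 6)) = 23/((m + 6)).
Since m + 6 ≥ m for m ≥ 1, this is ≤ 23/(m) = 23/m.
So |(-2m + 11)/(m + 6) + 2| < ϵ whenever m > 23/ϵ.
Take N = 23/ϵ. If m > N then |(-2m + 11)/(m + 6) + 2| ≤ 23/m < ϵ.

N = 23/ϵ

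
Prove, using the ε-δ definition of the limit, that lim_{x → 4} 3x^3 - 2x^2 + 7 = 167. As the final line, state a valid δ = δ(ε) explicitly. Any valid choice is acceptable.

Let ε > 0. We want δ > 0 such that 0 < |x − 4| < δ implies |(3x^3 - 2x^2 + 7) − 167| < ε.
(3x^3 - 2x^2 + 7) − 167 = 3x^3 - 2x^2 - 160 = (x − 4)(3x^2 + 10x + 40).
So |(3x^3 - 2x^2 + 7) − 167| = |x − 4|·|3x^2 + 10x + 40|.
Require δ ≤ 2. Then |x − 4| < 2 gives |x| < 6, and by the triangle inequality |3x^2 + 10x + 40| ≤ 3·6^2 + 10·6 + 40 = 208.
Hence |(3x^3 - 2x^2 + 7) − 167| ≤ 208|x − 4| < ε provided |x − 4| < ε/208.
Take δ = min(2, ε/208). Then 0 < |x − 4| < δ gives both |x − 4| < 2 and |x − 4| < ε/208, so |(3x^3 - 2x^2 + 7) − 167| < ε.

δ = min(2, ε/208)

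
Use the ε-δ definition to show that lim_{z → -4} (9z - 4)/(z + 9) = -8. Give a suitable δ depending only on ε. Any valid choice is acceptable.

Fix ε > 0. We want δ > 0 with 0 < |z + 4| < δ ⇒ |(9z - 4)/(z + 9) + 8| < ε.
Combining over a common denominator, (9z - 4)/(z + 9) + 8 = [(9z - 4)·5 − (-40)·(z + 9)] / [5·(z + 9)] = 85(z + 4) / (5(z + 9)).
So |(9z - 4)/(z + 9) + 8| = 85|z + 4| / (5·|z + 9|).
Require δ ≤ 5/2, so |z + 9| ≥ |5| − |z + 4| > 5 − 5/2 = 5/2.
Hence |(9z - 4)/(z + 9) + 8| < 85|z + 4|/(5·(5/2)) = (34/5)|z + 4|, which is < ε once |z + 4| < (5/34)ε.
Take δ = min(5/2, (5/34)ε). Then 0 < |z + 4| < δ forces both bounds, so |(9z - 4)/(z + 9) + 8| < ε.

δ = min(5/2, (5/34)ε)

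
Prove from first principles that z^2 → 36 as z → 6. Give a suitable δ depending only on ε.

Fix ε > 0. We seek δ > 0 with 0 < |z − 6| < δ ⇒ |z^2 − 36| < ε.
Factor: z^2 − 36 = (z − 6)(z + 6), so |z^2 − 36| = |z − 6|·|z + 6|.
Impose δ ≤ 1 so that |z| < 7; then |z + 6| ≤ 13.
Hence |z^2 − 36| ≤ 13|z − 6|, which is < ε once |z − 6| < ε/13.
Take δ = min(1, ε/13). If 0 < |z − 6| < δ then both bounds hold and |z^2 − 36| ≤ 13|z − 6| < 13·(ε/13) = ε.

δ = min(1, ε/13)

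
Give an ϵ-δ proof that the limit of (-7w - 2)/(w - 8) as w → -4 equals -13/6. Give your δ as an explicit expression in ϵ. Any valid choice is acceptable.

δ = min(6, (36/29)ϵ)

Suppose ϵ > 0. We want δ > 0 with 0 < |w + 4| < δ ⇒ |(-7w - 2)/(w - 8) + 13/6| < ϵ.
Combining over a common denominator, (-7w - 2)/(w - 8) + 13/6 = [(-7w - 2)·(-12) − 26·(w - 8)] / [(-12)·(w - 8)] = 58(w + 4) / ((-12)(w - 8)).
So |(-7w - 2)/(w - 8) + 13/6| = 58|w + 4| / (12·|w − 8|).
Restrict δ ≤ 6. Then |w + 4| < 6 gives |w − 8| = |(w + 4) + (-12)| ≥ 12 − 6 = 6.
Hence |(-7w - 2)/(w - 8) + 13/6| < 58|w + 4|/(12·6) = (29/36)|w + 4|, which is < ϵ once |w + 4| < (36/29)ϵ.
Take δ = min(6, (36/29)ϵ). Then 0 < |w + 4| < δ forces both bounds, so |(-7w - 2)/(w - 8) + 13/6| < ϵ.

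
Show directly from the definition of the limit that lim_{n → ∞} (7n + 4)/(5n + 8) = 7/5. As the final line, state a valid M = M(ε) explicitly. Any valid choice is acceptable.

Let ε > 0. For n ≥ 1, |(7n + 4)/(5n + 8) − (7/5)| = |-36|/(5(5n + 8)) = 36/(5(5n + 8)).
Since 5n + 8 ≥ 5n for n ≥ 1, this is ≤ 36/(5·5n) = (36/25)/n.
So |(7n + 4)/(5n + 8) − (7/5)| < ε whenever n > (36/25)/ε.
Take M = (36/25)/ε. If n > M then |(7n + 4)/(5n + 8) − (7/5)| ≤ (36/25)/n < ε.

M = (36/25)/ε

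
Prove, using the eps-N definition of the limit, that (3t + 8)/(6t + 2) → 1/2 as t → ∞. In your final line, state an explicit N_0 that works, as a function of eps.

Suppose eps > 0. We seek N_0 > 0 such that t > N_0 implies |(3t + 8)/(6t + 2) − (1/2)| < eps.
(3t + 8)/(6t + 2) − (1/2) = (6(3t + 8) − 3(6t + 2)) / (6(6t + 2)) = 42/(6(6t + 2)).
For t > 0 we have 6t + 2 > 6t, so |(3t + 8)/(6t + 2) − (1/2)| = 42/(6(6t + 2)) < 42/(6·6t) = (7/6)/t.
Thus |(3t + 8)/(6t + 2) − (1/2)| < eps whenever t > (7/6)/eps.
Take N_0 = (7/6)/eps. If t > N_0 then |(3t + 8)/(6t + 2) − (1/2)| < (7/6)/t < eps.

N_0 = (7/6)/eps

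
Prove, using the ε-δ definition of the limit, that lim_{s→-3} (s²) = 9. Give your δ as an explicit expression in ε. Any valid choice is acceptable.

Let ε > 0 be given. We seek δ > 0 with 0 < |s + 3| < δ ⇒ |s² − 9| < ε.
Factor: s² − 9 = (s + 3)(s - 3), so |s² − 9| = |s + 3|·|s - 3|.
Restrict δ ≤ 2. Then |s + 3| < 2 gives |s| < 5, so by the triangle inequality |s - 3| ≤ 5 + 3 = 8.
Hence |s² − 9| ≤ 8|s + 3|, which is < ε once |s + 3| < ε/8.
Take δ = min(2, ε/8). If 0 < |s + 3| < δ then both bounds hold and |s² − 9| ≤ 8|s + 3| < 8·(ε/8) = ε.

δ = min(2, ε/8)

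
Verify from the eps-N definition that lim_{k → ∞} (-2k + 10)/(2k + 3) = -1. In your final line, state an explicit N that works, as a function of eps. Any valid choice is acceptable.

N = (13/2)/eps

Let eps > 0 be given. For k ≥ 1, |(-2k + 10)/(2k + 3) + 1| = |26|/(2(2k + 3)) = 26/(2(2k + 3)).
Since 2k + 3 ≥ 2k for k ≥ 1, this is ≤ 26/(2·2k) = (13/2)/k.
So |(-2k + 10)/(2k + 3) + 1| < eps whenever k > (13/2)/eps.
Take N = (13/2)/eps. If k > N then |(-2k + 10)/(2k + 3) + 1| ≤ (13/2)/k < eps.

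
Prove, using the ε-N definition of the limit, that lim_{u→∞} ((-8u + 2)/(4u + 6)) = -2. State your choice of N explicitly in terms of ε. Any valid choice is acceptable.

N = (7/2)/ε

Let ε > 0. We seek N > 0 such that u > N implies |(-8u + 2)/(4u + 6) + 2| < ε.
(-8u + 2)/(4u + 6) + 2 = (4(-8u + 2) − (-8)(4u + 6)) / (4(4u + 6)) = 56/(4(4u + 6)).
For u > 0 we have 4u + 6 > 4u, so |(-8u + 2)/(4u + 6) + 2| = 56/(4(4u + 6)) < 56/(4·4u) = (7/2)/u.
Thus |(-8u + 2)/(4u + 6) + 2| < ε whenever u > (7/2)/ε.
Take N = (7/2)/ε. If u > N then |(-8u + 2)/(4u + 6) + 2| < (7/2)/u < ε.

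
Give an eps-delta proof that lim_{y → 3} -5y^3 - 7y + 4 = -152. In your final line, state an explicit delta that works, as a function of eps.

delta = min(1, eps/192)

Fix eps > 0. We want delta > 0 such that 0 < |y − 3| < delta implies |(-5y^3 - 7y + 4) + 152| < eps.
(-5y^3 - 7y + 4) + 152 = -5y^3 - 7y + 156 = (y − 3)(-5y^2 - 15y - 52).
So |(-5y^3 - 7y + 4) + 152| = |y − 3|·|-5y^2 - 15y - 52|.
Assume first that |y − 3| < 1, so |y| < 4. Then |-5y^2 - 15y - 52| ≤ 5·4^2 + 15·4 + 52 = 192.
Hence |(-5y^3 - 7y + 4) + 152| ≤ 192|y − 3| < eps provided |y − 3| < eps/192.
Choosing delta = min(1, eps/192) ensures both conditions, hence |(-5y^3 - 7y + 4) + 152| < eps.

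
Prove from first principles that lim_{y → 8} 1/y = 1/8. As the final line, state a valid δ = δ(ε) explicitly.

δ = min(4, 32ε)

Let ε > 0. We seek δ > 0 such that 0 < |y − 8| < δ implies |1/y − (1/8)| < ε.
|1/y − (1/8)| = |8 − y|/(8·|y|) = |y − 8|/(8|y|).
Require δ ≤ 4 so that |y| > 8 − 4 = 4, hence 8|y| > 32.
Then |1/y − (1/8)| < |y − 8|/32, which is < ε when |y − 8| < 32ε.
Take δ = min(4, 32ε). Then 0 < |y − 8| < δ gives both |y − 8| < 4 and |y − 8| < 32ε, so |1/y − (1/8)| < ε.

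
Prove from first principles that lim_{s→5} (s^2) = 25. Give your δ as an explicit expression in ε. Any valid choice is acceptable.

Let ε > 0. We seek δ > 0 with 0 < |s − 5| < δ ⇒ |s^2 − 25| < ε.
Factor: s^2 − 25 = (s − 5)(s + 5), so |s^2 − 25| = |s − 5|·|s + 5|.
Impose δ ≤ 2 so that |s| < 7; then |s + 5| ≤ 12.
Hence |s^2 − 25| ≤ 12|s − 5|, which is < ε once |s − 5| < ε/12.
Take δ = min(2, ε/12). If 0 < |s − 5| < δ then both bounds hold and |s^2 − 25| ≤ 12|s − 5| < 12·(ε/12) = ε.

δ = min(2, ε/12)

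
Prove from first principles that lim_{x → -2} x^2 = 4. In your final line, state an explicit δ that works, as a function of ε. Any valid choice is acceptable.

Fix ε > 0. We seek δ > 0 with 0 < |x + 2| < δ ⇒ |x^2 − 4| < ε.
Factor: x^2 − 4 = (x + 2)(x - 2), so |x^2 − 4| = |x + 2|·|x - 2|.
Impose δ ≤ 1 so that |x| < 3; then |x - 2| ≤ 5.
Hence |x^2 − 4| ≤ 5|x + 2|, which is < ε once |x + 2| < ε/5.
Take δ = min(1, ε/5). If 0 < |x + 2| < δ then both bounds hold and |x^2 − 4| ≤ 5|x + 2| < 5·(ε/5) = ε.

δ = min(1, ε/5)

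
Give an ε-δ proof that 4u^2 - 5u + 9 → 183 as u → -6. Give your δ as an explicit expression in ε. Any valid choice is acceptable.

δ = min(2, ε/61)

Fix ε > 0. We want δ > 0 such that 0 < |u + 6| < δ implies |(4u^2 - 5u + 9) − 183| < ε.
(4u^2 - 5u + 9) − 183 = 4u^2 - 5u - 174 = (u + 6)(4u - 29).
So |(4u^2 - 5u + 9) − 183| = |u + 6|·|4u - 29|.
Require δ ≤ 2. Then |u + 6| < 2 gives |u| < 8, and by the triangle inequality |4u - 29| ≤ 4·8 + 29 = 61.
Hence |(4u^2 - 5u + 9) − 183| ≤ 61|u + 6| < ε provided |u + 6| < ε/61.
Take δ = min(2, ε/61). Then 0 < |u + 6| < δ gives both |u + 6| < 2 and |u + 6| < ε/61, so |(4u^2 - 5u + 9) − 183| < ε.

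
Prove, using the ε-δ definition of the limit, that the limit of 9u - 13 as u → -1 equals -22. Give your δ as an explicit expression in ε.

Let ε > 0 be given. We need δ > 0 so that 0 < |u + 1| < δ implies |(9u - 13) + 22| < ε.
Since (9u - 13) + 22 = 9(u + 1), we have |(9u - 13) + 22| = 9|u + 1|.
Thus it suffices that |u + 1| < ε/9.
Take δ = ε/9. If 0 < |u + 1| < δ then |(9u - 13) + 22| = 9|u + 1| < 9·(ε/9) = ε.

δ = ε/9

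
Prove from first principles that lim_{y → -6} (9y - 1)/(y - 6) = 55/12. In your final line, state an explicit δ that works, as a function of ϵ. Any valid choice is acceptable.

Let ϵ > 0 be given. We want δ > 0 with 0 < |y + 6| < δ ⇒ |(9y - 1)/(y - 6) − (55/12)| < ϵ.
Combining over a common denominator, (9y - 1)/(y - 6) − (55/12) = [(9y - 1)·(-12) − (-55)·(y - 6)] / [(-12)·(y - 6)] = -53(y + 6) / ((-12)(y - 6)).
So |(9y - 1)/(y - 6) − (55/12)| = 53|y + 6| / (12·|y − 6|).
Require δ ≤ 6, so |y − 6| ≥ |-12| − |y + 6| > 12 − 6 = 6.
Hence |(9y - 1)/(y - 6) − (55/12)| < 53|y + 6|/(12·6) = (53/72)|y + 6|, which is < ϵ once |y + 6| < (72/53)ϵ.
Take δ = min(6, (72/53)ϵ). Then 0 < |y + 6| < δ forces both bounds, so |(9y - 1)/(y - 6) − (55/12)| < ϵ.

δ = min(6, (72/53)ϵ)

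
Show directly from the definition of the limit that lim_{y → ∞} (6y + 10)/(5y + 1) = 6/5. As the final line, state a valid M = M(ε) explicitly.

M = (44/25)/ε

Suppose ε > 0. We seek M > 0 such that y > M implies |(6y + 10)/(5y + 1) − (6/5)| < ε.
(6y + 10)/(5y + 1) − (6/5) = (5(6y + 10) − 6(5y + 1)) / (5(5y + 1)) = 44/(5(5y + 1)).
For y > 0 we have 5y + 1 > 5y, so |(6y + 10)/(5y + 1) − (6/5)| = 44/(5(5y + 1)) < 44/(5·5y) = (44/25)/y.
Thus |(6y + 10)/(5y + 1) − (6/5)| < ε whenever y > (44/25)/ε.
Take M = (44/25)/ε. If y > M then |(6y + 10)/(5y + 1) − (6/5)| < (44/25)/y < ε.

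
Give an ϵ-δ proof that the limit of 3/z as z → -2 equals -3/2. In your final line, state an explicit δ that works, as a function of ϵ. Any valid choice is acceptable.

δ = min(1, (2/3)ϵ)

Let ϵ > 0. We seek δ > 0 such that 0 < |z + 2| < δ implies |3/z + 3/2| < ϵ.
|3/z + 3/2| = 3·|-2 − z|/(2·|z|) = 3|z + 2|/(2|z|).
Require δ ≤ 1 so that |z| > 2 − 1 = 1, hence 2|z| > 2.
Then |3/z + 3/2| < 3|z + 2|/2, which is < ϵ when |z + 2| < (2/3)ϵ.
Take δ = min(1, (2/3)ϵ). Then 0 < |z + 2| < δ gives both |z + 2| < 1 and |z + 2| < (2/3)ϵ, so |3/z + 3/2| < ϵ.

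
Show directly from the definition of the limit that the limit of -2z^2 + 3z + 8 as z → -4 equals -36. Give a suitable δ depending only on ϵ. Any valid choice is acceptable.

Let ϵ > 0. We want δ > 0 such that 0 < |z + 4| < δ implies |(-2z^2 + 3z + 8) + 36| < ϵ.
(-2z^2 + 3z + 8) + 36 = -2z^2 + 3z + 44 = (z + 4)(-2z + 11).
So |(-2z^2 + 3z + 8) + 36| = |z + 4|·|-2z + 11|.
Require δ ≤ 1. Then |z + 4| < 1 gives |z| < 5, and by the triangle inequality |-2z + 11| ≤ 2·5 + 11 = 21.
Hence |(-2z^2 + 3z + 8) + 36| ≤ 21|z + 4| < ϵ provided |z + 4| < ϵ/21.
Choosing δ = min(1, ϵ/21) ensures both conditions, hence |(-2z^2 + 3z + 8) + 36| < ϵ.

δ = min(1, ϵ/21)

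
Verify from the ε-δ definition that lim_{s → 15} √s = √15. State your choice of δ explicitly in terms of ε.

δ = min(15, √15·ε)

Let ε > 0. We want δ > 0 such that 0 < |s − 15| < δ implies |√s − √15| < ε.
Rationalise: √s − √15 = (s − 15)/(√s + √15), so |√s − √15| = |s − 15|/(√s + √15).
Restrict δ ≤ 15 so that |s − 15| < 15 forces s > 0, and then √s + √15 > √15.
Hence |√s − √15| < |s − 15|/√15, which is < ε once |s − 15| < √15·ε.
Take δ = min(15, √15·ε). If 0 < |s − 15| < δ then s > 0 and |√s − √15| < |s − 15|/√15 < ε.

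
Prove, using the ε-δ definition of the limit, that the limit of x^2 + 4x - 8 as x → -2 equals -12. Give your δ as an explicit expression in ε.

Let ε > 0 be given. We want δ > 0 such that 0 < |x + 2| < δ implies |(x^2 + 4x - 8) + 12| < ε.
(x^2 + 4x - 8) + 12 = x^2 + 4x + 4 = (x + 2)(x + 2).
So |(x^2 + 4x - 8) + 12| = |x + 2|·|x + 2|.
Require δ ≤ 2. Then |x + 2| < 2 gives |x| < 4, and by the triangle inequality |x + 2| ≤ 4 + 2 = 6.
Hence |(x^2 + 4x - 8) + 12| ≤ 6|x + 2| < ε provided |x + 2| < ε/6.
Choosing δ = min(2, ε/6) ensures both conditions, hence |(x^2 + 4x - 8) + 12| < ε.

δ = min(2, ε/6)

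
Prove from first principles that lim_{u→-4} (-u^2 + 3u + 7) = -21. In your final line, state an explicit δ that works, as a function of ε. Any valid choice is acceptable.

δ = min(1, ε/12)

Let ε > 0. We want δ > 0 such that 0 < |u + 4| < δ implies |(-u^2 + 3u + 7) + 21| < ε.
(-u^2 + 3u + 7) + 21 = -u^2 + 3u + 28 = (u + 4)(-u + 7).
So |(-u^2 + 3u + 7) + 21| = |u + 4|·|-u + 7|.
Assume first that |u + 4| < 1, so |u| < 5. Then |-u + 7| ≤ 5 + 7 = 12.
Hence |(-u^2 + 3u + 7) + 21| ≤ 12|u + 4| < ε provided |u + 4| < ε/12.
Choosing δ = min(1, ε/12) ensures both conditions, hence |(-u^2 + 3u + 7) + 21| < ε.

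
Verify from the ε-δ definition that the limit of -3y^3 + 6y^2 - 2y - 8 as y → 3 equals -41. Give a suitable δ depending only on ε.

δ = min(1, ε/71)

Fix ε > 0. We want δ > 0 such that 0 < |y − 3| < δ implies |(-3y^3 + 6y^2 - 2y - 8) + 41| < ε.
(-3y^3 + 6y^2 - 2y - 8) + 41 = -3y^3 + 6y^2 - 2y + 33 = (y − 3)(-3y^2 - 3y - 11).
So |(-3y^3 + 6y^2 - 2y - 8) + 41| = |y − 3|·|-3y^2 - 3y - 11|.
Assume first that |y − 3| < 1, so |y| < 4. Then |-3y^2 - 3y - 11| ≤ 3·4^2 + 3·4 + 11 = 71.
Hence |(-3y^3 + 6y^2 - 2y - 8) + 41| ≤ 71|y − 3| < ε provided |y − 3| < ε/71.
Choosing δ = min(1, ε/71) ensures both conditions, hence |(-3y^3 + 6y^2 - 2y - 8) + 41| < ε.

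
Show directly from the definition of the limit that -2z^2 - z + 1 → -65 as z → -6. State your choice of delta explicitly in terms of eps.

delta = min(1, eps/25)

Let eps > 0 be given. We want delta > 0 such that 0 < |z + 6| < delta implies |(-2z^2 - z + 1) + 65| < eps.
(-2z^2 - z + 1) + 65 = -2z^2 - z + 66 = (z + 6)(-2z + 11).
So |(-2z^2 - z + 1) + 65| = |z + 6|·|-2z + 11|.
Assume first that |z + 6| < 1, so |z| < 7. Then |-2z + 11| ≤ 2·7 + 11 = 25.
Hence |(-2z^2 - z + 1) + 65| ≤ 25|z + 6| < eps provided |z + 6| < eps/25.
Choosing delta = min(1, eps/25) ensures both conditions, hence |(-2z^2 - z + 1) + 65| < eps.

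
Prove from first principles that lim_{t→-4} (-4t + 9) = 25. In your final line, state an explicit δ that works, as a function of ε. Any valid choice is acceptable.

δ = ε/4

Let ε > 0 be given. We need δ > 0 so that 0 < |t + 4| < δ implies |(-4t + 9) − 25| < ε.
Since (-4t + 9) − 25 = -4(t + 4), we have |(-4t + 9) − 25| = 4|t + 4|.
So 4|t + 4| < ε exactly when |t + 4| < ε/4.
Choosing δ = ε/4 gives |(-4t + 9) − 25| = 4|t + 4| < ε whenever |t + 4| < δ.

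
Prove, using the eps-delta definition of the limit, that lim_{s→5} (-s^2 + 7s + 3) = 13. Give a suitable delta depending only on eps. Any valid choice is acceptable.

delta = min(2, eps/9)

Let eps > 0 be given. We want delta > 0 such that 0 < |s − 5| < delta implies |(-s^2 + 7s + 3) − 13| < eps.
(-s^2 + 7s + 3) − 13 = -s^2 + 7s - 10 = (s − 5)(-s + 2).
So |(-s^2 + 7s + 3) − 13| = |s − 5|·|-s + 2|.
Require delta ≤ 2. Then |s − 5| < 2 gives |s| < 7, and by the triangle inequality |-s + 2| ≤ 7 + 2 = 9.
Hence |(-s^2 + 7s + 3) − 13| ≤ 9|s − 5| < eps provided |s − 5| < eps/9.
Take delta = min(2, eps/9). Then 0 < |s − 5| < delta gives both |s − 5| < 2 and |s − 5| < eps/9, so |(-s^2 + 7s + 3) − 13| < eps.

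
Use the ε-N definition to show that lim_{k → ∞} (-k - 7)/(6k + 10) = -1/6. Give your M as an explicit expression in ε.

M = (8/9)/ε

Let ε > 0 be given. For k ≥ 1, |(-k - 7)/(6k + 10) + 1/6| = |-32|/(6(6k + 10)) = 32/(6(6k + 10)).
Since 6k + 10 ≥ 6k for k ≥ 1, this is ≤ 32/(6·6k) = (8/9)/k.
So |(-k - 7)/(6k + 10) + 1/6| < ε whenever k > (8/9)/ε.
Take M = (8/9)/ε. If k > M then |(-k - 7)/(6k + 10) + 1/6| ≤ (8/9)/k < ε.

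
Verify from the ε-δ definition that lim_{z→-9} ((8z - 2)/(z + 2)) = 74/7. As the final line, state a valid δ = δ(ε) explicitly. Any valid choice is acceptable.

δ = min(7/2, (49/36)ε)

Let ε > 0 be given. We want δ > 0 with 0 < |z + 9| < δ ⇒ |(8z - 2)/(z + 2) − (74/7)| < ε.
Combining over a common denominator, (8z - 2)/(z + 2) − (74/7) = [(8z - 2)·(-7) − (-74)·(z + 2)] / [(-7)·(z + 2)] = 18(z + 9) / ((-7)(z + 2)).
So |(8z - 2)/(z + 2) − (74/7)| = 18|z + 9| / (7·|z + 2|).
Restrict δ ≤ 7/2. Then |z + 9| < 7/2 gives |z + 2| = |(z + 9) + (-7)| ≥ 7 − 7/2 = 7/2.
Hence |(8z - 2)/(z + 2) − (74/7)| < 18|z + 9|/(7·(7/2)) = (36/49)|z + 9|, which is < ε once |z + 9| < (49/36)ε.
Take δ = min(7/2, (49/36)ε). Then 0 < |z + 9| < δ forces both bounds, so |(8z - 2)/(z + 2) − (74/7)| < ε.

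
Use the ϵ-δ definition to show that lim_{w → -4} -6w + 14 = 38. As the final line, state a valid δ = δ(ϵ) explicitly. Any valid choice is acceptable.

Suppose ϵ > 0. We need δ > 0 so that 0 < |w + 4| < δ implies |(-6w + 14) − 38| < ϵ.
|(-6w + 14) − 38| = |-6w - 24| = 6|w + 4|.
So 6|w + 4| < ϵ exactly when |w + 4| < ϵ/6.
Choosing δ = ϵ/6 gives |(-6w + 14) − 38| = 6|w + 4| < ϵ whenever |w + 4| < δ.

δ = ϵ/6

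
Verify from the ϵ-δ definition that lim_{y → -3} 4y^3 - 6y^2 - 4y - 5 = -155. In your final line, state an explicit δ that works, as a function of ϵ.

Suppose ϵ > 0. We want δ > 0 such that 0 < |y + 3| < δ implies |(4y^3 - 6y^2 - 4y - 5) + 155| < ϵ.
(4y^3 - 6y^2 - 4y - 5) + 155 = 4y^3 - 6y^2 - 4y + 150 = (y + 3)(4y^2 - 18y + 50).
So |(4y^3 - 6y^2 - 4y - 5) + 155| = |y + 3|·|4y^2 - 18y + 50|.
Assume first that |y + 3| < 1, so |y| < 4. Then |4y^2 - 18y + 50| ≤ 4·4^2 + 18·4 + 50 = 186.
Hence |(4y^3 - 6y^2 - 4y - 5) + 155| ≤ 186|y + 3| < ϵ provided |y + 3| < ϵ/186.
Choosing δ = min(1, ϵ/186) ensures both conditions, hence |(4y^3 - 6y^2 - 4y - 5) + 155| < ϵ.

δ = min(1, ϵ/186)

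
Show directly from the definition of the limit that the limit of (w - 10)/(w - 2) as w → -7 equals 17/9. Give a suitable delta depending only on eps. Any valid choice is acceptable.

Suppose eps > 0. We want delta > 0 with 0 < |w + 7| < delta ⇒ |(w - 10)/(w - 2) − (17/9)| < eps.
Combining over a common denominator, (w - 10)/(w - 2) − (17/9) = [(w - 10)·(-9) − (-17)·(w - 2)] / [(-9)·(w - 2)] = 8(w + 7) / ((-9)(w - 2)).
So |(w - 10)/(w - 2) − (17/9)| = 8|w + 7| / (9·|w − 2|).
Require delta ≤ 9/2, so |w − 2| ≥ |-9| − |w + 7| > 9 − 9/2 = 9/2.
Hence |(w - 10)/(w - 2) − (17/9)| < 8|w + 7|/(9·(9/2)) = (16/81)|w + 7|, which is < eps once |w + 7| < (81/16)eps.
Take delta = min(9/2, (81/16)eps). Then 0 < |w + 7| < delta forces both bounds, so |(w - 10)/(w - 2) − (17/9)| < eps.

delta = min(9/2, (81/16)eps)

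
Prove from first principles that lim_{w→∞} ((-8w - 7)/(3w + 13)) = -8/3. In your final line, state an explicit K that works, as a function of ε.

Suppose ε > 0. We seek K > 0 such that w > K implies |(-8w - 7)/(3w + 13) + 8/3| < ε.
(-8w - 7)/(3w + 13) + 8/3 = (3(-8w - 7) − (-8)(3w + 13)) / (3(3w + 13)) = 83/(3(3w + 13)).
For w > 0 we have 3w + 13 > 3w, so |(-8w - 7)/(3w + 13) + 8/3| = 83/(3(3w + 13)) < 83/(3·3w) = (83/9)/w.
Thus |(-8w - 7)/(3w + 13) + 8/3| < ε whenever w > (83/9)/ε.
Take K = (83/9)/ε. If w > K then |(-8w - 7)/(3w + 13) + 8/3| < (83/9)/w < ε.

K = (83/9)/ε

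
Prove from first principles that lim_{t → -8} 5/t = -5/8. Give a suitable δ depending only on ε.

δ = min(4, (32/5)ε)

Let ε > 0 be given. We seek δ > 0 such that 0 < |t + 8| < δ implies |5/t + 5/8| < ε.
|5/t + 5/8| = 5·|-8 − t|/(8·|t|) = 5|t + 8|/(8|t|).
Restrict δ ≤ 4. Then |t + 8| < 4 gives |t| > 4, so 8|t| > 32.
Then |5/t + 5/8| < 5|t + 8|/32, which is < ε when |t + 8| < (32/5)ε.
Take δ = min(4, (32/5)ε). Then 0 < |t + 8| < δ gives both |t + 8| < 4 and |t + 8| < (32/5)ε, so |5/t + 5/8| < ε.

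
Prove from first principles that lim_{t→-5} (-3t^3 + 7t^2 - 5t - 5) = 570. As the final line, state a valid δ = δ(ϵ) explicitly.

Let ϵ > 0 be given. We want δ > 0 such that 0 < |t + 5| < δ implies |(-3t^3 + 7t^2 - 5t - 5) − 570| < ϵ.
(-3t^3 + 7t^2 - 5t - 5) − 570 = -3t^3 + 7t^2 - 5t - 575 = (t + 5)(-3t^2 + 22t - 115).
So |(-3t^3 + 7t^2 - 5t - 5) − 570| = |t + 5|·|-3t^2 + 22t - 115|.
Require δ ≤ 1. Then |t + 5| < 1 gives |t| < 6, and by the triangle inequality |-3t^2 + 22t - 115| ≤ 3·6^2 + 22·6 + 115 = 355.
Hence |(-3t^3 + 7t^2 - 5t - 5) − 570| ≤ 355|t + 5| < ϵ provided |t + 5| < ϵ/355.
Choosing δ = min(1, ϵ/355) ensures both conditions, hence |(-3t^3 + 7t^2 - 5t - 5) − 570| < ϵ.

δ = min(1, ϵ/355)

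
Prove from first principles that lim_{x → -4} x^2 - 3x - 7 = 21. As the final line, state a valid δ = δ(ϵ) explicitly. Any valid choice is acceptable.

δ = min(2, ϵ/13)

Let ϵ > 0 be given. We want δ > 0 such that 0 < |x + 4| < δ implies |(x^2 - 3x - 7) − 21| < ϵ.
(x^2 - 3x - 7) − 21 = x^2 - 3x - 28 = (x + 4)(x - 7).
So |(x^2 - 3x - 7) − 21| = |x + 4|·|x - 7|.
Require δ ≤ 2. Then |x + 4| < 2 gives |x| < 6, and by the triangle inequality |x - 7| ≤ 6 + 7 = 13.
Hence |(x^2 - 3x - 7) − 21| ≤ 13|x + 4| < ϵ provided |x + 4| < ϵ/13.
Take δ = min(2, ϵ/13). Then 0 < |x + 4| < δ gives both |x + 4| < 2 and |x + 4| < ϵ/13, so |(x^2 - 3x - 7) − 21| < ϵ.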